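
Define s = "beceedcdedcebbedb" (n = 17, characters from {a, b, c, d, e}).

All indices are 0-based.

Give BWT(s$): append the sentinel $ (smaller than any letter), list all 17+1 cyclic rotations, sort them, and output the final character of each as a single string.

bde$bddeeeeccbbedc

rank  rotation            last
    0  $beceedcdedcebbedb  b
    1  b$beceedcdedcebbed  d
    2  bbedb$beceedcdedce  e
    3  beceedcdedcebbedb$  $
    4  bedb$beceedcdedceb  b
    5  cdedcebbedb$beceed  d
    6  cebbedb$beceedcded  d
    7  ceedcdedcebbedb$be  e
    8  db$beceedcdedcebbe  e
    9  dcdedcebbedb$becee  e
   10  dcebbedb$beceedcde  e
   11  dedcebbedb$beceedc  c
   12  ebbedb$beceedcdedc  c
   13  eceedcdedcebbedb$b  b
   14  edb$beceedcdedcebb  b
   15  edcdedcebbedb$bece  e
   16  edcebbedb$beceedcd  d
   17  eedcdedcebbedb$bec  c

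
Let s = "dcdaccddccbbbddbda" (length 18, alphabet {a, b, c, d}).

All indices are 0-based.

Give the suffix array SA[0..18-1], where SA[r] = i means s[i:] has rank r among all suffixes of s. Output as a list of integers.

[17, 3, 10, 11, 15, 12, 9, 8, 4, 1, 5, 16, 2, 14, 7, 0, 13, 6]

rank | idx | suffix
   0 |  17 | a
   1 |   3 | accddccbbbddbda
   2 |  10 | bbbddbda
   3 |  11 | bbddbda
   4 |  15 | bda
   5 |  12 | bddbda
   6 |   9 | cbbbddbda
   7 |   8 | ccbbbddbda
   8 |   4 | ccddccbbbddbda
   9 |   1 | cdaccddccbbbddbda
  10 |   5 | cddccbbbddbda
  11 |  16 | da
  12 |   2 | daccddccbbbddbda
  13 |  14 | dbda
  14 |   7 | dccbbbddbda
  15 |   0 | dcdaccddccbbbddbda
  16 |  13 | ddbda
  17 |   6 | ddccbbbddbda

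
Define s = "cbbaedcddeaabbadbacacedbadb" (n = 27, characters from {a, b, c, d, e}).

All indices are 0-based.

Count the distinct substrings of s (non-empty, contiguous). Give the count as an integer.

342

sorted suffixes:
  #0 SA[0]=10  'aabbadbacacedbadb'
  #1 SA[1]=11  'abbadbacacedbadb'
  #2 SA[2]=17  'acacedbadb'
  #3 SA[3]=19  'acedbadb'
  #4 SA[4]=24  'adb'
  #5 SA[5]=14  'adbacacedbadb'
  #6 SA[6]=3  'aedcddeaabbadbacacedbadb'
  #7 SA[7]=26  'b'
  #8 SA[8]=16  'bacacedbadb'
  #9 SA[9]=23  'badb'
  #10 SA[10]=13  'badbacacedbadb'
  #11 SA[11]=2  'baedcddeaabbadbacacedbadb'
  #12 SA[12]=12  'bbadbacacedbadb'
  #13 SA[13]=1  'bbaedcddeaabbadbacacedbadb'
  #14 SA[14]=18  'cacedbadb'
  #15 SA[15]=0  'cbbaedcddeaabbadbacacedbadb'
  #16 SA[16]=6  'cddeaabbadbacacedbadb'
  #17 SA[17]=20  'cedbadb'
  #18 SA[18]=25  'db'
  #19 SA[19]=15  'dbacacedbadb'
  #20 SA[20]=22  'dbadb'
  #21 SA[21]=5  'dcddeaabbadbacacedbadb'
  #22 SA[22]=7  'ddeaabbadbacacedbadb'
  #23 SA[23]=8  'deaabbadbacacedbadb'
  #24 SA[24]=9  'eaabbadbacacedbadb'
  #25 SA[25]=21  'edbadb'
  #26 SA[26]=4  'edcddeaabbadbacacedbadb'

SA = [10, 11, 17, 19, 24, 14, 3, 26, 16, 23, 13, 2, 12, 1, 18, 0, 6, 20, 25, 15, 22, 5, 7, 8, 9, 21, 4]
i: (SA[i-1],SA[i]) lcp shared
  1: (10,11) 1 'a'
  2: (11,17) 1 'a'
  3: (17,19) 2 'ac'
  4: (19,24) 1 'a'
  5: (24,14) 3 'adb'
  6: (14,3) 1 'a'
  7: (3,26) 0 ''
  8: (26,16) 1 'b'
  9: (16,23) 2 'ba'
  10: (23,13) 4 'badb'
  11: (13,2) 2 'ba'
  12: (2,12) 1 'b'
  13: (12,1) 3 'bba'
  14: (1,18) 0 ''
  15: (18,0) 1 'c'
  16: (0,6) 1 'c'
  17: (6,20) 1 'c'
  18: (20,25) 0 ''
  19: (25,15) 2 'db'
  20: (15,22) 3 'dba'
  21: (22,5) 1 'd'
  22: (5,7) 1 'd'
  23: (7,8) 1 'd'
  24: (8,9) 0 ''
  25: (9,21) 1 'e'
  26: (21,4) 2 'ed'

n(n+1)/2 = 27·28/2 = 378
Σ LCP = 0 + 1 + 1 + 2 + 1 + 3 + 1 + 0 + 1 + 2 + 4 + 2 + 1 + 3 + 0 + 1 + 1 + 1 + 0 + 2 + 3 + 1 + 1 + 1 + 0 + 1 + 2 = 36
distinct = 378 − 36 = 342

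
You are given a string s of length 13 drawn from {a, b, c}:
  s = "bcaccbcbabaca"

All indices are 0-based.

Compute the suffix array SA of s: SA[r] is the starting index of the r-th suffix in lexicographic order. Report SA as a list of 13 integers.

rank | idx | suffix
   0 |  12 | a
   1 |   8 | abaca
   2 |  10 | aca
   3 |   2 | accbcbabaca
   4 |   7 | babaca
   5 |   9 | baca
   6 |   0 | bcaccbcbabaca
   7 |   5 | bcbabaca
   8 |  11 | ca
   9 |   1 | caccbcbabaca
  10 |   6 | cbabaca
  11 |   4 | cbcbabaca
  12 |   3 | ccbcbabaca

[12, 8, 10, 2, 7, 9, 0, 5, 11, 1, 6, 4, 3]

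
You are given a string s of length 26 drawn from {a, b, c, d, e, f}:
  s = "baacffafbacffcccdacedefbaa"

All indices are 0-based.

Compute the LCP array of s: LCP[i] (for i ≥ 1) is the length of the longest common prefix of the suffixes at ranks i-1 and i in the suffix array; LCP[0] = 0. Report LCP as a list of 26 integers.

sorted suffixes:
  #0 SA[0]=25  'a'
  #1 SA[1]=24  'aa'
  #2 SA[2]=1  'aacffafbacffcccdacedefbaa'
  #3 SA[3]=17  'acedefbaa'
  #4 SA[4]=2  'acffafbacffcccdacedefbaa'
  #5 SA[5]=9  'acffcccdacedefbaa'
  #6 SA[6]=6  'afbacffcccdacedefbaa'
  #7 SA[7]=23  'baa'
  #8 SA[8]=0  'baacffafbacffcccdacedefbaa'
  #9 SA[9]=8  'bacffcccdacedefbaa'
  #10 SA[10]=13  'cccdacedefbaa'
  #11 SA[11]=14  'ccdacedefbaa'
  #12 SA[12]=15  'cdacedefbaa'
  #13 SA[13]=18  'cedefbaa'
  #14 SA[14]=3  'cffafbacffcccdacedefbaa'
  #15 SA[15]=10  'cffcccdacedefbaa'
  #16 SA[16]=16  'dacedefbaa'
  #17 SA[17]=20  'defbaa'
  #18 SA[18]=19  'edefbaa'
  #19 SA[19]=21  'efbaa'
  #20 SA[20]=5  'fafbacffcccdacedefbaa'
  #21 SA[21]=22  'fbaa'
  #22 SA[22]=7  'fbacffcccdacedefbaa'
  #23 SA[23]=12  'fcccdacedefbaa'
  #24 SA[24]=4  'ffafbacffcccdacedefbaa'
  #25 SA[25]=11  'ffcccdacedefbaa'

SA = [25, 24, 1, 17, 2, 9, 6, 23, 0, 8, 13, 14, 15, 18, 3, 10, 16, 20, 19, 21, 5, 22, 7, 12, 4, 11]
i: (SA[i-1],SA[i]) lcp shared
  1: (25,24) 1 'a'
  2: (24,1) 2 'aa'
  3: (1,17) 1 'a'
  4: (17,2) 2 'ac'
  5: (2,9) 4 'acff'
  6: (9,6) 1 'a'
  7: (6,23) 0 ''
  8: (23,0) 3 'baa'
  9: (0,8) 2 'ba'
  10: (8,13) 0 ''
  11: (13,14) 2 'cc'
  12: (14,15) 1 'c'
  13: (15,18) 1 'c'
  14: (18,3) 1 'c'
  15: (3,10) 3 'cff'
  16: (10,16) 0 ''
  17: (16,20) 1 'd'
  18: (20,19) 0 ''
  19: (19,21) 1 'e'
  20: (21,5) 0 ''
  21: (5,22) 1 'f'
  22: (22,7) 3 'fba'
  23: (7,12) 1 'f'
  24: (12,4) 1 'f'
  25: (4,11) 2 'ff'

[0, 1, 2, 1, 2, 4, 1, 0, 3, 2, 0, 2, 1, 1, 1, 3, 0, 1, 0, 1, 0, 1, 3, 1, 1, 2]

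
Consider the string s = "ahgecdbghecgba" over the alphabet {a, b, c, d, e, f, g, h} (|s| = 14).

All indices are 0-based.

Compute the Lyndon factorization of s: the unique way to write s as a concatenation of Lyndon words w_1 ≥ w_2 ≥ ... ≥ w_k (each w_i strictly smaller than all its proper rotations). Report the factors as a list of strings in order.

["ahgecdbghecgb", "a"]

emit factor 1: 'ahgecdbghecgb' (i=0, period=13)
emit factor 2: 'a' (i=13, period=1)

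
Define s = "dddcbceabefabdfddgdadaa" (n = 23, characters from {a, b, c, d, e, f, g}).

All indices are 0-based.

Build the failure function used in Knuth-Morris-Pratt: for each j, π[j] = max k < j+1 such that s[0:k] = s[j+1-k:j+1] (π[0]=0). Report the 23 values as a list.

[0, 1, 2, 0, 0, 0, 0, 0, 0, 0, 0, 0, 0, 1, 0, 1, 2, 0, 1, 0, 1, 0, 0]

π[0] = 0
j=1 s[j]='d': π[1]=1 (border 'd')
j=2 s[j]='d': π[2]=2 (border 'dd')
j=3 s[j]='c': k: 2→1→0; π[3]=0 (border '')
j=4 s[j]='b': π[4]=0 (border '')
j=5 s[j]='c': π[5]=0 (border '')
j=6 s[j]='e': π[6]=0 (border '')
j=7 s[j]='a': π[7]=0 (border '')
j=8 s[j]='b': π[8]=0 (border '')
j=9 s[j]='e': π[9]=0 (border '')
j=10 s[j]='f': π[10]=0 (border '')
j=11 s[j]='a': π[11]=0 (border '')
j=12 s[j]='b': π[12]=0 (border '')
j=13 s[j]='d': π[13]=1 (border 'd')
j=14 s[j]='f': k: 1→0; π[14]=0 (border '')
j=15 s[j]='d': π[15]=1 (border 'd')
j=16 s[j]='d': π[16]=2 (border 'dd')
j=17 s[j]='g': k: 2→1→0; π[17]=0 (border '')
j=18 s[j]='d': π[18]=1 (border 'd')
j=19 s[j]='a': k: 1→0; π[19]=0 (border '')
j=20 s[j]='d': π[20]=1 (border 'd')
j=21 s[j]='a': k: 1→0; π[21]=0 (border '')
j=22 s[j]='a': π[22]=0 (border '')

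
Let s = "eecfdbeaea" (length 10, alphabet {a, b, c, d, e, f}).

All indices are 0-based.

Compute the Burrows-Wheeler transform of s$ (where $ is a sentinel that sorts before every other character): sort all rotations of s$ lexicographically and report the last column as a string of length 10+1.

rank  rotation     last
    0  $eecfdbeaea  a
    1  a$eecfdbeae  e
    2  aea$eecfdbe  e
    3  beaea$eecfd  d
    4  cfdbeaea$ee  e
    5  dbeaea$eecf  f
    6  ea$eecfdbea  a
    7  eaea$eecfdb  b
    8  ecfdbeaea$e  e
    9  eecfdbeaea$  $
   10  fdbeaea$eec  c

aeedefabe$c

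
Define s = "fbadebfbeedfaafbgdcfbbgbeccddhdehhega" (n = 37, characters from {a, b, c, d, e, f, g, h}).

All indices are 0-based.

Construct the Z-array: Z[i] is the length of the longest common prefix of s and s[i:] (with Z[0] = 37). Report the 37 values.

[37, 0, 0, 0, 0, 0, 2, 0, 0, 0, 0, 1, 0, 0, 2, 0, 0, 0, 0, 2, 0, 0, 0, 0, 0, 0, 0, 0, 0, 0, 0, 0, 0, 0, 0, 0, 0]

Z[0]=37
i=1: outside box; Z[1]=0
i=2: outside box; Z[2]=0
i=3: outside box; Z[3]=0
i=4: outside box; Z[4]=0
i=5: outside box; Z[5]=0
i=6: outside box; Z[6]=2 grow→box=[6,8)
i=7: min(r-i=1, Z[1]=0)=0; Z[7]=0
i=8: outside box; Z[8]=0
i=9: outside box; Z[9]=0
i=10: outside box; Z[10]=0
i=11: outside box; Z[11]=1 grow→box=[11,12)
i=12: outside box; Z[12]=0
i=13: outside box; Z[13]=0
i=14: outside box; Z[14]=2 grow→box=[14,16)
i=15: min(r-i=1, Z[1]=0)=0; Z[15]=0
i=16: outside box; Z[16]=0
i=17: outside box; Z[17]=0
i=18: outside box; Z[18]=0
i=19: outside box; Z[19]=2 grow→box=[19,21)
i=20: min(r-i=1, Z[1]=0)=0; Z[20]=0
i=21: outside box; Z[21]=0
i=22: outside box; Z[22]=0
i=23: outside box; Z[23]=0
i=24: outside box; Z[24]=0
i=25: outside box; Z[25]=0
i=26: outside box; Z[26]=0
i=27: outside box; Z[27]=0
i=28: outside box; Z[28]=0
i=29: outside box; Z[29]=0
i=30: outside box; Z[30]=0
i=31: outside box; Z[31]=0
i=32: outside box; Z[32]=0
i=33: outside box; Z[33]=0
i=34: outside box; Z[34]=0
i=35: outside box; Z[35]=0
i=36: outside box; Z[36]=0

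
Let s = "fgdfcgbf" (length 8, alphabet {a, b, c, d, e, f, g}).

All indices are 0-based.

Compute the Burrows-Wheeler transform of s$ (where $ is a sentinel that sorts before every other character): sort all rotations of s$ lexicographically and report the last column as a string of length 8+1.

fgfgbd$cf

rank  rotation   last
    0  $fgdfcgbf  f
    1  bf$fgdfcg  g
    2  cgbf$fgdf  f
    3  dfcgbf$fg  g
    4  f$fgdfcgb  b
    5  fcgbf$fgd  d
    6  fgdfcgbf$  $
    7  gbf$fgdfc  c
    8  gdfcgbf$f  f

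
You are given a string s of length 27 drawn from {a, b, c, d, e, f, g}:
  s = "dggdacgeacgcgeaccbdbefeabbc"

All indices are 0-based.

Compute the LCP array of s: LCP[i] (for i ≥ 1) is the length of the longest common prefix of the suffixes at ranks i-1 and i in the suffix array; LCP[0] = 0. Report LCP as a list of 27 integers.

rank→(start, suffix):
  0 → (23, 'abbc')
  1 → (14, 'accbdbefeabbc')
  2 → (8, 'acgcgeaccbdbefeabbc')
  3 → (4, 'acgeacgcgeaccbdbefeabbc')
  4 → (24, 'bbc')
  5 → (25, 'bc')
  6 → (17, 'bdbefeabbc')
  7 → (19, 'befeabbc')
  8 → (26, 'c')
  9 → (16, 'cbdbefeabbc')
  10 → (15, 'ccbdbefeabbc')
  11 → (9, 'cgcgeaccbdbefeabbc')
  12 → (11, 'cgeaccbdbefeabbc')
  13 → (5, 'cgeacgcgeaccbdbefeabbc')
  14 → (3, 'dacgeacgcgeaccbdbefeabbc')
  15 → (18, 'dbefeabbc')
  16 → (0, 'dggdacgeacgcgeaccbdbefeabbc')
  17 → (22, 'eabbc')
  18 → (13, 'eaccbdbefeabbc')
  19 → (7, 'eacgcgeaccbdbefeabbc')
  20 → (20, 'efeabbc')
  21 → (21, 'feabbc')
  22 → (10, 'gcgeaccbdbefeabbc')
  23 → (2, 'gdacgeacgcgeaccbdbefeabbc')
  24 → (12, 'geaccbdbefeabbc')
  25 → (6, 'geacgcgeaccbdbefeabbc')
  26 → (1, 'ggdacgeacgcgeaccbdbefeabbc')

SA = [23, 14, 8, 4, 24, 25, 17, 19, 26, 16, 15, 9, 11, 5, 3, 18, 0, 22, 13, 7, 20, 21, 10, 2, 12, 6, 1]
[i] adj suffixes → lcp
  [1] 23/14 → 1 ('a')
  [2] 14/8 → 2 ('ac')
  [3] 8/4 → 3 ('acg')
  [4] 4/24 → 0 ('')
  [5] 24/25 → 1 ('b')
  [6] 25/17 → 1 ('b')
  [7] 17/19 → 1 ('b')
  [8] 19/26 → 0 ('')
  [9] 26/16 → 1 ('c')
  [10] 16/15 → 1 ('c')
  [11] 15/9 → 1 ('c')
  [12] 9/11 → 2 ('cg')
  [13] 11/5 → 5 ('cgeac')
  [14] 5/3 → 0 ('')
  [15] 3/18 → 1 ('d')
  [16] 18/0 → 1 ('d')
  [17] 0/22 → 0 ('')
  [18] 22/13 → 2 ('ea')
  [19] 13/7 → 3 ('eac')
  [20] 7/20 → 1 ('e')
  [21] 20/21 → 0 ('')
  [22] 21/10 → 0 ('')
  [23] 10/2 → 1 ('g')
  [24] 2/12 → 1 ('g')
  [25] 12/6 → 4 ('geac')
  [26] 6/1 → 1 ('g')

[0, 1, 2, 3, 0, 1, 1, 1, 0, 1, 1, 1, 2, 5, 0, 1, 1, 0, 2, 3, 1, 0, 0, 1, 1, 4, 1]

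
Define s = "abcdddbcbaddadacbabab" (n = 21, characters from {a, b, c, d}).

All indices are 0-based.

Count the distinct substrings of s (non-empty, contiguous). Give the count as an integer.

sorted suffixes:
  #0 SA[0]=19  'ab'
  #1 SA[1]=17  'abab'
  #2 SA[2]=0  'abcdddbcbaddadacbabab'
  #3 SA[3]=14  'acbabab'
  #4 SA[4]=12  'adacbabab'
  #5 SA[5]=9  'addadacbabab'
  #6 SA[6]=20  'b'
  #7 SA[7]=18  'bab'
  #8 SA[8]=16  'babab'
  #9 SA[9]=8  'baddadacbabab'
  #10 SA[10]=6  'bcbaddadacbabab'
  #11 SA[11]=1  'bcdddbcbaddadacbabab'
  #12 SA[12]=15  'cbabab'
  #13 SA[13]=7  'cbaddadacbabab'
  #14 SA[14]=2  'cdddbcbaddadacbabab'
  #15 SA[15]=13  'dacbabab'
  #16 SA[16]=11  'dadacbabab'
  #17 SA[17]=5  'dbcbaddadacbabab'
  #18 SA[18]=10  'ddadacbabab'
  #19 SA[19]=4  'ddbcbaddadacbabab'
  #20 SA[20]=3  'dddbcbaddadacbabab'

SA = [19, 17, 0, 14, 12, 9, 20, 18, 16, 8, 6, 1, 15, 7, 2, 13, 11, 5, 10, 4, 3]
rank  pair      lcp
   1  s[19:],s[17:]  2  'ab'
   2  s[17:],s[0:]  2  'ab'
   3  s[0:],s[14:]  1  'a'
   4  s[14:],s[12:]  1  'a'
   5  s[12:],s[9:]  2  'ad'
   6  s[9:],s[20:]  0  ''
   7  s[20:],s[18:]  1  'b'
   8  s[18:],s[16:]  3  'bab'
   9  s[16:],s[8:]  2  'ba'
  10  s[8:],s[6:]  1  'b'
  11  s[6:],s[1:]  2  'bc'
  12  s[1:],s[15:]  0  ''
  13  s[15:],s[7:]  3  'cba'
  14  s[7:],s[2:]  1  'c'
  15  s[2:],s[13:]  0  ''
  16  s[13:],s[11:]  2  'da'
  17  s[11:],s[5:]  1  'd'
  18  s[5:],s[10:]  1  'd'
  19  s[10:],s[4:]  2  'dd'
  20  s[4:],s[3:]  2  'dd'

n(n+1)/2 = 21·22/2 = 231
Σ LCP = 0 + 2 + 2 + 1 + 1 + 2 + 0 + 1 + 3 + 2 + 1 + 2 + 0 + 3 + 1 + 0 + 2 + 1 + 1 + 2 + 2 = 29
distinct = 231 − 29 = 202

202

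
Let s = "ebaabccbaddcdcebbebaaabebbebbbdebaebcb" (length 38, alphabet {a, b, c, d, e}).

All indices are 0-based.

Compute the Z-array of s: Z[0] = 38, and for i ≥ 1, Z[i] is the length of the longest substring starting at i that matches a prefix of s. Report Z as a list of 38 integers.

Z[0]=38
i=1: outside box; Z[1]=0
i=2: outside box; Z[2]=0
i=3: outside box; Z[3]=0
i=4: outside box; Z[4]=0
i=5: outside box; Z[5]=0
i=6: outside box; Z[6]=0
i=7: outside box; Z[7]=0
i=8: outside box; Z[8]=0
i=9: outside box; Z[9]=0
i=10: outside box; Z[10]=0
i=11: outside box; Z[11]=0
i=12: outside box; Z[12]=0
i=13: outside box; Z[13]=0
i=14: outside box; Z[14]=2 grow→box=[14,16)
i=15: min(r-i=1, Z[1]=0)=0; Z[15]=0
i=16: outside box; Z[16]=0
i=17: outside box; Z[17]=4 grow→box=[17,21)
i=18: min(r-i=3, Z[1]=0)=0; Z[18]=0
i=19: min(r-i=2, Z[2]=0)=0; Z[19]=0
i=20: min(r-i=1, Z[3]=0)=0; Z[20]=0
i=21: outside box; Z[21]=0
i=22: outside box; Z[22]=0
i=23: outside box; Z[23]=2 grow→box=[23,25)
i=24: min(r-i=1, Z[1]=0)=0; Z[24]=0
i=25: outside box; Z[25]=0
i=26: outside box; Z[26]=2 grow→box=[26,28)
i=27: min(r-i=1, Z[1]=0)=0; Z[27]=0
i=28: outside box; Z[28]=0
i=29: outside box; Z[29]=0
i=30: outside box; Z[30]=0
i=31: outside box; Z[31]=3 grow→box=[31,34)
i=32: min(r-i=2, Z[1]=0)=0; Z[32]=0
i=33: min(r-i=1, Z[2]=0)=0; Z[33]=0
i=34: outside box; Z[34]=2 grow→box=[34,36)
i=35: min(r-i=1, Z[1]=0)=0; Z[35]=0
i=36: outside box; Z[36]=0
i=37: outside box; Z[37]=0

[38, 0, 0, 0, 0, 0, 0, 0, 0, 0, 0, 0, 0, 0, 2, 0, 0, 4, 0, 0, 0, 0, 0, 2, 0, 0, 2, 0, 0, 0, 0, 3, 0, 0, 2, 0, 0, 0]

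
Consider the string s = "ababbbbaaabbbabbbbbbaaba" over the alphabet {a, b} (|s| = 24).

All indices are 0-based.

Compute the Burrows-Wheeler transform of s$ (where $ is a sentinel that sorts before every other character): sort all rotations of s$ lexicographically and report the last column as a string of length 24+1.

abbbaa$abbabbabbbbbbaabba

rank  rotation                   last
    0  $ababbbbaaabbbabbbbbbaaba  a
    1  a$ababbbbaaabbbabbbbbbaab  b
    2  aaabbbabbbbbbaaba$ababbbb  b
    3  aaba$ababbbbaaabbbabbbbbb  b
    4  aabbbabbbbbbaaba$ababbbba  a
    5  aba$ababbbbaaabbbabbbbbba  a
    6  ababbbbaaabbbabbbbbbaaba$  $
    7  abbbabbbbbbaaba$ababbbbaa  a
    8  abbbbaaabbbabbbbbbaaba$ab  b
    9  abbbbbbaaba$ababbbbaaabbb  b
   10  ba$ababbbbaaabbbabbbbbbaa  a
   11  baaabbbabbbbbbaaba$ababbb  b
   12  baaba$ababbbbaaabbbabbbbb  b
   13  babbbbaaabbbabbbbbbaaba$a  a
   14  babbbbbbaaba$ababbbbaaabb  b
   15  bbaaabbbabbbbbbaaba$ababb  b
   16  bbaaba$ababbbbaaabbbabbbb  b
   17  bbabbbbbbaaba$ababbbbaaab  b
   18  bbbaaabbbabbbbbbaaba$abab  b
   19  bbbaaba$ababbbbaaabbbabbb  b
   20  bbbabbbbbbaaba$ababbbbaaa  a
   21  bbbbaaabbbabbbbbbaaba$aba  a
   22  bbbbaaba$ababbbbaaabbbabb  b
   23  bbbbbaaba$ababbbbaaabbbab  b
   24  bbbbbbaaba$ababbbbaaabbba  a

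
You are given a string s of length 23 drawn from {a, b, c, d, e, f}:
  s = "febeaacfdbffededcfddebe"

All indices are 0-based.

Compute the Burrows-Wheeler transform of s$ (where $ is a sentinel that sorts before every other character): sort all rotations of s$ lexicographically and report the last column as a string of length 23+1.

rank  rotation                  last
    0  $febeaacfdbffededcfddebe  e
    1  aacfdbffededcfddebe$febe  e
    2  acfdbffededcfddebe$febea  a
    3  be$febeaacfdbffededcfdde  e
    4  beaacfdbffededcfddebe$fe  e
    5  bffededcfddebe$febeaacfd  d
    6  cfdbffededcfddebe$febeaa  a
    7  cfddebe$febeaacfdbffeded  d
    8  dbffededcfddebe$febeaacf  f
    9  dcfddebe$febeaacfdbffede  e
   10  ddebe$febeaacfdbffededcf  f
   11  debe$febeaacfdbffededcfd  d
   12  dedcfddebe$febeaacfdbffe  e
   13  e$febeaacfdbffededcfddeb  b
   14  eaacfdbffededcfddebe$feb  b
   15  ebe$febeaacfdbffededcfdd  d
   16  ebeaacfdbffededcfddebe$f  f
   17  edcfddebe$febeaacfdbffed  d
   18  ededcfddebe$febeaacfdbff  f
   19  fdbffededcfddebe$febeaac  c
   20  fddebe$febeaacfdbffededc  c
   21  febeaacfdbffededcfddebe$  $
   22  fededcfddebe$febeaacfdbf  f
   23  ffededcfddebe$febeaacfdb  b

eeaeedadfefdebbdfdfcc$fb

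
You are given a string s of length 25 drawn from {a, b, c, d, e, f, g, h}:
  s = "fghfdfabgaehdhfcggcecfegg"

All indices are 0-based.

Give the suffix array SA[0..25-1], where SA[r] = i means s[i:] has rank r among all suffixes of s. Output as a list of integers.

[6, 9, 7, 18, 20, 15, 4, 12, 19, 22, 10, 5, 14, 3, 21, 0, 24, 8, 17, 23, 16, 1, 11, 13, 2]

sorted suffixes:
  #0 SA[0]=6  'abgaehdhfcggcecfegg'
  #1 SA[1]=9  'aehdhfcggcecfegg'
  #2 SA[2]=7  'bgaehdhfcggcecfegg'
  #3 SA[3]=18  'cecfegg'
  #4 SA[4]=20  'cfegg'
  #5 SA[5]=15  'cggcecfegg'
  #6 SA[6]=4  'dfabgaehdhfcggcecfegg'
  #7 SA[7]=12  'dhfcggcecfegg'
  #8 SA[8]=19  'ecfegg'
  #9 SA[9]=22  'egg'
  #10 SA[10]=10  'ehdhfcggcecfegg'
  #11 SA[11]=5  'fabgaehdhfcggcecfegg'
  #12 SA[12]=14  'fcggcecfegg'
  #13 SA[13]=3  'fdfabgaehdhfcggcecfegg'
  #14 SA[14]=21  'fegg'
  #15 SA[15]=0  'fghfdfabgaehdhfcggcecfegg'
  #16 SA[16]=24  'g'
  #17 SA[17]=8  'gaehdhfcggcecfegg'
  #18 SA[18]=17  'gcecfegg'
  #19 SA[19]=23  'gg'
  #20 SA[20]=16  'ggcecfegg'
  #21 SA[21]=1  'ghfdfabgaehdhfcggcecfegg'
  #22 SA[22]=11  'hdhfcggcecfegg'
  #23 SA[23]=13  'hfcggcecfegg'
  #24 SA[24]=2  'hfdfabgaehdhfcggcecfegg'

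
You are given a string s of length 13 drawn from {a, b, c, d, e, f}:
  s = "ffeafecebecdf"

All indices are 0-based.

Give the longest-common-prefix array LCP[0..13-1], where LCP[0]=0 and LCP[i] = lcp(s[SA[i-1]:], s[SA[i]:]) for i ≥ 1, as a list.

[0, 0, 0, 1, 0, 0, 1, 1, 2, 0, 1, 2, 1]

rank | idx | suffix
   0 |   3 | afecebecdf
   1 |   8 | becdf
   2 |  10 | cdf
   3 |   6 | cebecdf
   4 |  11 | df
   5 |   2 | eafecebecdf
   6 |   7 | ebecdf
   7 |   9 | ecdf
   8 |   5 | ecebecdf
   9 |  12 | f
  10 |   1 | feafecebecdf
  11 |   4 | fecebecdf
  12 |   0 | ffeafecebecdf

SA = [3, 8, 10, 6, 11, 2, 7, 9, 5, 12, 1, 4, 0]
rank  pair      lcp
   1  s[3:],s[8:]  0  ''
   2  s[8:],s[10:]  0  ''
   3  s[10:],s[6:]  1  'c'
   4  s[6:],s[11:]  0  ''
   5  s[11:],s[2:]  0  ''
   6  s[2:],s[7:]  1  'e'
   7  s[7:],s[9:]  1  'e'
   8  s[9:],s[5:]  2  'ec'
   9  s[5:],s[12:]  0  ''
  10  s[12:],s[1:]  1  'f'
  11  s[1:],s[4:]  2  'fe'
  12  s[4:],s[0:]  1  'f'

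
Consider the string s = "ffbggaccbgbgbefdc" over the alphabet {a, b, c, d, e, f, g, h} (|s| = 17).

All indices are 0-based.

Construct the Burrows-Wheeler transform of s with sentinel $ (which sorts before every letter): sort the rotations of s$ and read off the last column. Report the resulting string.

rank  rotation            last
    0  $ffbggaccbgbgbefdc  c
    1  accbgbgbefdc$ffbgg  g
    2  befdc$ffbggaccbgbg  g
    3  bgbefdc$ffbggaccbg  g
    4  bgbgbefdc$ffbggacc  c
    5  bggaccbgbgbefdc$ff  f
    6  c$ffbggaccbgbgbefd  d
    7  cbgbgbefdc$ffbggac  c
    8  ccbgbgbefdc$ffbgga  a
    9  dc$ffbggaccbgbgbef  f
   10  efdc$ffbggaccbgbgb  b
   11  fbggaccbgbgbefdc$f  f
   12  fdc$ffbggaccbgbgbe  e
   13  ffbggaccbgbgbefdc$  $
   14  gaccbgbgbefdc$ffbg  g
   15  gbefdc$ffbggaccbgb  b
   16  gbgbefdc$ffbggaccb  b
   17  ggaccbgbgbefdc$ffb  b

cgggcfdcafbfe$gbbb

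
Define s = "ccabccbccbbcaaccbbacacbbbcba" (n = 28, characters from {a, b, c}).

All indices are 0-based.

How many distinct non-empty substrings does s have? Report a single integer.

sorted suffixes:
  #0 SA[0]=27  'a'
  #1 SA[1]=12  'aaccbbacacbbbcba'
  #2 SA[2]=2  'abccbccbbcaaccbbacacbbbcba'
  #3 SA[3]=18  'acacbbbcba'
  #4 SA[4]=20  'acbbbcba'
  #5 SA[5]=13  'accbbacacbbbcba'
  #6 SA[6]=26  'ba'
  #7 SA[7]=17  'bacacbbbcba'
  #8 SA[8]=16  'bbacacbbbcba'
  #9 SA[9]=22  'bbbcba'
  #10 SA[10]=9  'bbcaaccbbacacbbbcba'
  #11 SA[11]=23  'bbcba'
  #12 SA[12]=10  'bcaaccbbacacbbbcba'
  #13 SA[13]=24  'bcba'
  #14 SA[14]=6  'bccbbcaaccbbacacbbbcba'
  #15 SA[15]=3  'bccbccbbcaaccbbacacbbbcba'
  #16 SA[16]=11  'caaccbbacacbbbcba'
  #17 SA[17]=1  'cabccbccbbcaaccbbacacbbbcba'
  #18 SA[18]=19  'cacbbbcba'
  #19 SA[19]=25  'cba'
  #20 SA[20]=15  'cbbacacbbbcba'
  #21 SA[21]=21  'cbbbcba'
  #22 SA[22]=8  'cbbcaaccbbacacbbbcba'
  #23 SA[23]=5  'cbccbbcaaccbbacacbbbcba'
  #24 SA[24]=0  'ccabccbccbbcaaccbbacacbbbcba'
  #25 SA[25]=14  'ccbbacacbbbcba'
  #26 SA[26]=7  'ccbbcaaccbbacacbbbcba'
  #27 SA[27]=4  'ccbccbbcaaccbbacacbbbcba'

SA = [27, 12, 2, 18, 20, 13, 26, 17, 16, 22, 9, 23, 10, 24, 6, 3, 11, 1, 19, 25, 15, 21, 8, 5, 0, 14, 7, 4]
rank  pair      lcp
   1  s[27:],s[12:]  1  'a'
   2  s[12:],s[2:]  1  'a'
   3  s[2:],s[18:]  1  'a'
   4  s[18:],s[20:]  2  'ac'
   5  s[20:],s[13:]  2  'ac'
   6  s[13:],s[26:]  0  ''
   7  s[26:],s[17:]  2  'ba'
   8  s[17:],s[16:]  1  'b'
   9  s[16:],s[22:]  2  'bb'
  10  s[22:],s[9:]  2  'bb'
  11  s[9:],s[23:]  3  'bbc'
  12  s[23:],s[10:]  1  'b'
  13  s[10:],s[24:]  2  'bc'
  14  s[24:],s[6:]  2  'bc'
  15  s[6:],s[3:]  4  'bccb'
  16  s[3:],s[11:]  0  ''
  17  s[11:],s[1:]  2  'ca'
  18  s[1:],s[19:]  2  'ca'
  19  s[19:],s[25:]  1  'c'
  20  s[25:],s[15:]  2  'cb'
  21  s[15:],s[21:]  3  'cbb'
  22  s[21:],s[8:]  3  'cbb'
  23  s[8:],s[5:]  2  'cb'
  24  s[5:],s[0:]  1  'c'
  25  s[0:],s[14:]  2  'cc'
  26  s[14:],s[7:]  4  'ccbb'
  27  s[7:],s[4:]  3  'ccb'

n(n+1)/2 = 28·29/2 = 406
Σ LCP = 0 + 1 + 1 + 1 + 2 + 2 + 0 + 2 + 1 + 2 + 2 + 3 + 1 + 2 + 2 + 4 + 0 + 2 + 2 + 1 + 2 + 3 + 3 + 2 + 1 + 2 + 4 + 3 = 51
distinct = 406 − 51 = 355

355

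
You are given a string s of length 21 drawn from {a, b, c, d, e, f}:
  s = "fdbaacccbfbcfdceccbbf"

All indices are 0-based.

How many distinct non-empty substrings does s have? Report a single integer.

210

rank→(start, suffix):
  0 → (3, 'aacccbfbcfdceccbbf')
  1 → (4, 'acccbfbcfdceccbbf')
  2 → (2, 'baacccbfbcfdceccbbf')
  3 → (18, 'bbf')
  4 → (10, 'bcfdceccbbf')
  5 → (19, 'bf')
  6 → (8, 'bfbcfdceccbbf')
  7 → (17, 'cbbf')
  8 → (7, 'cbfbcfdceccbbf')
  9 → (16, 'ccbbf')
  10 → (6, 'ccbfbcfdceccbbf')
  11 → (5, 'cccbfbcfdceccbbf')
  12 → (14, 'ceccbbf')
  13 → (11, 'cfdceccbbf')
  14 → (1, 'dbaacccbfbcfdceccbbf')
  15 → (13, 'dceccbbf')
  16 → (15, 'eccbbf')
  17 → (20, 'f')
  18 → (9, 'fbcfdceccbbf')
  19 → (0, 'fdbaacccbfbcfdceccbbf')
  20 → (12, 'fdceccbbf')

SA = [3, 4, 2, 18, 10, 19, 8, 17, 7, 16, 6, 5, 14, 11, 1, 13, 15, 20, 9, 0, 12]
[i] adj suffixes → lcp
  [1] 3/4 → 1 ('a')
  [2] 4/2 → 0 ('')
  [3] 2/18 → 1 ('b')
  [4] 18/10 → 1 ('b')
  [5] 10/19 → 1 ('b')
  [6] 19/8 → 2 ('bf')
  [7] 8/17 → 0 ('')
  [8] 17/7 → 2 ('cb')
  [9] 7/16 → 1 ('c')
  [10] 16/6 → 3 ('ccb')
  [11] 6/5 → 2 ('cc')
  [12] 5/14 → 1 ('c')
  [13] 14/11 → 1 ('c')
  [14] 11/1 → 0 ('')
  [15] 1/13 → 1 ('d')
  [16] 13/15 → 0 ('')
  [17] 15/20 → 0 ('')
  [18] 20/9 → 1 ('f')
  [19] 9/0 → 1 ('f')
  [20] 0/12 → 2 ('fd')

n(n+1)/2 = 21·22/2 = 231
Σ LCP = 0 + 1 + 0 + 1 + 1 + 1 + 2 + 0 + 2 + 1 + 3 + 2 + 1 + 1 + 0 + 1 + 0 + 0 + 1 + 1 + 2 = 21
distinct = 231 − 21 = 210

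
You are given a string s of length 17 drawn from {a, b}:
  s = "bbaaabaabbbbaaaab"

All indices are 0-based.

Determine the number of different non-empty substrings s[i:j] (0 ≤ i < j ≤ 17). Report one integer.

rank | idx | suffix
   0 |  12 | aaaab
   1 |  13 | aaab
   2 |   2 | aaabaabbbbaaaab
   3 |  14 | aab
   4 |   3 | aabaabbbbaaaab
   5 |   6 | aabbbbaaaab
   6 |  15 | ab
   7 |   4 | abaabbbbaaaab
   8 |   7 | abbbbaaaab
   9 |  16 | b
  10 |  11 | baaaab
  11 |   1 | baaabaabbbbaaaab
  12 |   5 | baabbbbaaaab
  13 |  10 | bbaaaab
  14 |   0 | bbaaabaabbbbaaaab
  15 |   9 | bbbaaaab
  16 |   8 | bbbbaaaab

SA = [12, 13, 2, 14, 3, 6, 15, 4, 7, 16, 11, 1, 5, 10, 0, 9, 8]
rank  pair      lcp
   1  s[12:],s[13:]  3  'aaa'
   2  s[13:],s[2:]  4  'aaab'
   3  s[2:],s[14:]  2  'aa'
   4  s[14:],s[3:]  3  'aab'
   5  s[3:],s[6:]  3  'aab'
   6  s[6:],s[15:]  1  'a'
   7  s[15:],s[4:]  2  'ab'
   8  s[4:],s[7:]  2  'ab'
   9  s[7:],s[16:]  0  ''
  10  s[16:],s[11:]  1  'b'
  11  s[11:],s[1:]  4  'baaa'
  12  s[1:],s[5:]  3  'baa'
  13  s[5:],s[10:]  1  'b'
  14  s[10:],s[0:]  5  'bbaaa'
  15  s[0:],s[9:]  2  'bb'
  16  s[9:],s[8:]  3  'bbb'

n(n+1)/2 = 17·18/2 = 153
Σ LCP = 0 + 3 + 4 + 2 + 3 + 3 + 1 + 2 + 2 + 0 + 1 + 4 + 3 + 1 + 5 + 2 + 3 = 39
distinct = 153 − 39 = 114

114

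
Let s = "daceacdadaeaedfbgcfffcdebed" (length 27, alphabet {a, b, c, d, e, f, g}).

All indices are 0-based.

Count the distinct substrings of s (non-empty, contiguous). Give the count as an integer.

rank | idx | suffix
   0 |   4 | acdadaeaedfbgcfffcdebed
   1 |   1 | aceacdadaeaedfbgcfffcdebed
   2 |   7 | adaeaedfbgcfffcdebed
   3 |   9 | aeaedfbgcfffcdebed
   4 |  11 | aedfbgcfffcdebed
   5 |  24 | bed
   6 |  15 | bgcfffcdebed
   7 |   5 | cdadaeaedfbgcfffcdebed
   8 |  21 | cdebed
   9 |   2 | ceacdadaeaedfbgcfffcdebed
  10 |  17 | cfffcdebed
  11 |  26 | d
  12 |   0 | daceacdadaeaedfbgcfffcdebed
  13 |   6 | dadaeaedfbgcfffcdebed
  14 |   8 | daeaedfbgcfffcdebed
  15 |  22 | debed
  16 |  13 | dfbgcfffcdebed
  17 |   3 | eacdadaeaedfbgcfffcdebed
  18 |  10 | eaedfbgcfffcdebed
  19 |  23 | ebed
  20 |  25 | ed
  21 |  12 | edfbgcfffcdebed
  22 |  14 | fbgcfffcdebed
  23 |  20 | fcdebed
  24 |  19 | ffcdebed
  25 |  18 | fffcdebed
  26 |  16 | gcfffcdebed

SA = [4, 1, 7, 9, 11, 24, 15, 5, 21, 2, 17, 26, 0, 6, 8, 22, 13, 3, 10, 23, 25, 12, 14, 20, 19, 18, 16]
[i] adj suffixes → lcp
  [1] 4/1 → 2 ('ac')
  [2] 1/7 → 1 ('a')
  [3] 7/9 → 1 ('a')
  [4] 9/11 → 2 ('ae')
  [5] 11/24 → 0 ('')
  [6] 24/15 → 1 ('b')
  [7] 15/5 → 0 ('')
  [8] 5/21 → 2 ('cd')
  [9] 21/2 → 1 ('c')
  [10] 2/17 → 1 ('c')
  [11] 17/26 → 0 ('')
  [12] 26/0 → 1 ('d')
  [13] 0/6 → 2 ('da')
  [14] 6/8 → 2 ('da')
  [15] 8/22 → 1 ('d')
  [16] 22/13 → 1 ('d')
  [17] 13/3 → 0 ('')
  [18] 3/10 → 2 ('ea')
  [19] 10/23 → 1 ('e')
  [20] 23/25 → 1 ('e')
  [21] 25/12 → 2 ('ed')
  [22] 12/14 → 0 ('')
  [23] 14/20 → 1 ('f')
  [24] 20/19 → 1 ('f')
  [25] 19/18 → 2 ('ff')
  [26] 18/16 → 0 ('')

n(n+1)/2 = 27·28/2 = 378
Σ LCP = 0 + 2 + 1 + 1 + 2 + 0 + 1 + 0 + 2 + 1 + 1 + 0 + 1 + 2 + 2 + 1 + 1 + 0 + 2 + 1 + 1 + 2 + 0 + 1 + 1 + 2 + 0 = 28
distinct = 378 − 28 = 350

350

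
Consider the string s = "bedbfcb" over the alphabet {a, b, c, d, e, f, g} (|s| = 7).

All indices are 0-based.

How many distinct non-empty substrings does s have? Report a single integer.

26

rank→(start, suffix):
  0 → (6, 'b')
  1 → (0, 'bedbfcb')
  2 → (3, 'bfcb')
  3 → (5, 'cb')
  4 → (2, 'dbfcb')
  5 → (1, 'edbfcb')
  6 → (4, 'fcb')

SA = [6, 0, 3, 5, 2, 1, 4]
rank  pair      lcp
   1  s[6:],s[0:]  1  'b'
   2  s[0:],s[3:]  1  'b'
   3  s[3:],s[5:]  0  ''
   4  s[5:],s[2:]  0  ''
   5  s[2:],s[1:]  0  ''
   6  s[1:],s[4:]  0  ''

n(n+1)/2 = 7·8/2 = 28
Σ LCP = 0 + 1 + 1 + 0 + 0 + 0 + 0 = 2
distinct = 28 − 2 = 26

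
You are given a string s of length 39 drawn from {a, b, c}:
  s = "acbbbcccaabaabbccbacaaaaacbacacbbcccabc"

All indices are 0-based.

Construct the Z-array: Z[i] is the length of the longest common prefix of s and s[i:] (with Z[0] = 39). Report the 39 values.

Z[0]=39
i=1: fresh scan; Z[1]=0
i=2: fresh scan; Z[2]=0
i=3: fresh scan; Z[3]=0
i=4: fresh scan; Z[4]=0
i=5: fresh scan; Z[5]=0
i=6: fresh scan; Z[6]=0
i=7: fresh scan; Z[7]=0
i=8: fresh scan; Z[8]=1 extend→box=[8,9)
i=9: fresh scan; Z[9]=1 extend→box=[9,10)
i=10: fresh scan; Z[10]=0
i=11: fresh scan; Z[11]=1 extend→box=[11,12)
i=12: fresh scan; Z[12]=1 extend→box=[12,13)
i=13: fresh scan; Z[13]=0
i=14: fresh scan; Z[14]=0
i=15: fresh scan; Z[15]=0
i=16: fresh scan; Z[16]=0
i=17: fresh scan; Z[17]=0
i=18: fresh scan; Z[18]=2 extend→box=[18,20)
i=19: min(r-i=1, Z[1]=0)=0; Z[19]=0
i=20: fresh scan; Z[20]=1 extend→box=[20,21)
i=21: fresh scan; Z[21]=1 extend→box=[21,22)
i=22: fresh scan; Z[22]=1 extend→box=[22,23)
i=23: fresh scan; Z[23]=1 extend→box=[23,24)
i=24: fresh scan; Z[24]=3 extend→box=[24,27)
i=25: min(r-i=2, Z[1]=0)=0; Z[25]=0
i=26: min(r-i=1, Z[2]=0)=0; Z[26]=0
i=27: fresh scan; Z[27]=2 extend→box=[27,29)
i=28: min(r-i=1, Z[1]=0)=0; Z[28]=0
i=29: fresh scan; Z[29]=4 extend→box=[29,33)
i=30: min(r-i=3, Z[1]=0)=0; Z[30]=0
i=31: min(r-i=2, Z[2]=0)=0; Z[31]=0
i=32: min(r-i=1, Z[3]=0)=0; Z[32]=0
i=33: fresh scan; Z[33]=0
i=34: fresh scan; Z[34]=0
i=35: fresh scan; Z[35]=0
i=36: fresh scan; Z[36]=1 extend→box=[36,37)
i=37: fresh scan; Z[37]=0
i=38: fresh scan; Z[38]=0

[39, 0, 0, 0, 0, 0, 0, 0, 1, 1, 0, 1, 1, 0, 0, 0, 0, 0, 2, 0, 1, 1, 1, 1, 3, 0, 0, 2, 0, 4, 0, 0, 0, 0, 0, 0, 1, 0, 0]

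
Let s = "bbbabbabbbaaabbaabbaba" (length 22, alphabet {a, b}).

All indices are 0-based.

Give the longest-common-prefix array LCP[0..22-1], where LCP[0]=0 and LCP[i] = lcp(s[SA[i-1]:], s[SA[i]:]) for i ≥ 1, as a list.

sorted suffixes:
  #0 SA[0]=21  'a'
  #1 SA[1]=10  'aaabbaabbaba'
  #2 SA[2]=11  'aabbaabbaba'
  #3 SA[3]=15  'aabbaba'
  #4 SA[4]=19  'aba'
  #5 SA[5]=12  'abbaabbaba'
  #6 SA[6]=16  'abbaba'
  #7 SA[7]=3  'abbabbbaaabbaabbaba'
  #8 SA[8]=6  'abbbaaabbaabbaba'
  #9 SA[9]=20  'ba'
  #10 SA[10]=9  'baaabbaabbaba'
  #11 SA[11]=14  'baabbaba'
  #12 SA[12]=18  'baba'
  #13 SA[13]=2  'babbabbbaaabbaabbaba'
  #14 SA[14]=5  'babbbaaabbaabbaba'
  #15 SA[15]=8  'bbaaabbaabbaba'
  #16 SA[16]=13  'bbaabbaba'
  #17 SA[17]=17  'bbaba'
  #18 SA[18]=1  'bbabbabbbaaabbaabbaba'
  #19 SA[19]=4  'bbabbbaaabbaabbaba'
  #20 SA[20]=7  'bbbaaabbaabbaba'
  #21 SA[21]=0  'bbbabbabbbaaabbaabbaba'

SA = [21, 10, 11, 15, 19, 12, 16, 3, 6, 20, 9, 14, 18, 2, 5, 8, 13, 17, 1, 4, 7, 0]
[i] adj suffixes → lcp
  [1] 21/10 → 1 ('a')
  [2] 10/11 → 2 ('aa')
  [3] 11/15 → 5 ('aabba')
  [4] 15/19 → 1 ('a')
  [5] 19/12 → 2 ('ab')
  [6] 12/16 → 4 ('abba')
  [7] 16/3 → 5 ('abbab')
  [8] 3/6 → 3 ('abb')
  [9] 6/20 → 0 ('')
  [10] 20/9 → 2 ('ba')
  [11] 9/14 → 3 ('baa')
  [12] 14/18 → 2 ('ba')
  [13] 18/2 → 3 ('bab')
  [14] 2/5 → 4 ('babb')
  [15] 5/8 → 1 ('b')
  [16] 8/13 → 4 ('bbaa')
  [17] 13/17 → 3 ('bba')
  [18] 17/1 → 4 ('bbab')
  [19] 1/4 → 5 ('bbabb')
  [20] 4/7 → 2 ('bb')
  [21] 7/0 → 4 ('bbba')

[0, 1, 2, 5, 1, 2, 4, 5, 3, 0, 2, 3, 2, 3, 4, 1, 4, 3, 4, 5, 2, 4]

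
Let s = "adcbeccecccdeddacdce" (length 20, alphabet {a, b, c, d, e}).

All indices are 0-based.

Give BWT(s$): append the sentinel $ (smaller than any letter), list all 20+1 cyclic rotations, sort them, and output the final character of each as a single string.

rank  rotation               last
    0  $adcbeccecccdeddacdce  e
    1  acdce$adcbeccecccdedd  d
    2  adcbeccecccdeddacdce$  $
    3  beccecccdeddacdce$adc  c
    4  cbeccecccdeddacdce$ad  d
    5  cccdeddacdce$adcbecce  e
    6  ccdeddacdce$adcbeccec  c
    7  ccecccdeddacdce$adcbe  e
    8  cdce$adcbeccecccdedda  a
    9  cdeddacdce$adcbeccecc  c
   10  ce$adcbeccecccdeddacd  d
   11  cecccdeddacdce$adcbec  c
   12  dacdce$adcbeccecccded  d
   13  dcbeccecccdeddacdce$a  a
   14  dce$adcbeccecccdeddac  c
   15  ddacdce$adcbeccecccde  e
   16  deddacdce$adcbecceccc  c
   17  e$adcbeccecccdeddacdc  c
   18  ecccdeddacdce$adcbecc  c
   19  eccecccdeddacdce$adcb  b
   20  eddacdce$adcbeccecccd  d

ed$cdeceacdcdacecccbd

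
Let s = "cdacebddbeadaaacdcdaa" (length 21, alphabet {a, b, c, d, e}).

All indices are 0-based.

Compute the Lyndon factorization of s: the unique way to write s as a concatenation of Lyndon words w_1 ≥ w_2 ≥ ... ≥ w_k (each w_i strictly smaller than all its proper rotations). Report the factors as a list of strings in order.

["cd", "acebddbead", "aaacdcd", "a", "a"]

emit factor 1: 'cd' (i=0, period=2)
emit factor 2: 'acebddbead' (i=2, period=10)
emit factor 3: 'aaacdcd' (i=12, period=7)
emit factor 4: 'a' (i=19, period=1)
emit factor 5: 'a' (i=20, period=1)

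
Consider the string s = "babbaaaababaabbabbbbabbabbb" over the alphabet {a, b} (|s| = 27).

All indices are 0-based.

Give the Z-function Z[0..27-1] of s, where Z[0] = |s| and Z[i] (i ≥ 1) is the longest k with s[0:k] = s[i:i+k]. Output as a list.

Z[0]=27
i=1: fresh scan; Z[1]=0
i=2: fresh scan; Z[2]=1 grow→box=[2,3)
i=3: fresh scan; Z[3]=2 grow→box=[3,5)
i=4: min(r-i=1, Z[1]=0)=0; Z[4]=0
i=5: fresh scan; Z[5]=0
i=6: fresh scan; Z[6]=0
i=7: fresh scan; Z[7]=0
i=8: fresh scan; Z[8]=3 grow→box=[8,11)
i=9: min(r-i=2, Z[1]=0)=0; Z[9]=0
i=10: min(r-i=1, Z[2]=1)=1; Z[10]=2 grow→box=[10,12)
i=11: min(r-i=1, Z[1]=0)=0; Z[11]=0
i=12: fresh scan; Z[12]=0
i=13: fresh scan; Z[13]=1 grow→box=[13,14)
i=14: fresh scan; Z[14]=4 grow→box=[14,18)
i=15: min(r-i=3, Z[1]=0)=0; Z[15]=0
i=16: min(r-i=2, Z[2]=1)=1; Z[16]=1
i=17: min(r-i=1, Z[3]=2)=1; Z[17]=1
i=18: fresh scan; Z[18]=1 grow→box=[18,19)
i=19: fresh scan; Z[19]=5 grow→box=[19,24)
i=20: min(r-i=4, Z[1]=0)=0; Z[20]=0
i=21: min(r-i=3, Z[2]=1)=1; Z[21]=1
i=22: min(r-i=2, Z[3]=2)=2; Z[22]=4 grow→box=[22,26)
i=23: min(r-i=3, Z[1]=0)=0; Z[23]=0
i=24: min(r-i=2, Z[2]=1)=1; Z[24]=1
i=25: min(r-i=1, Z[3]=2)=1; Z[25]=1
i=26: fresh scan; Z[26]=1 grow→box=[26,27)

[27, 0, 1, 2, 0, 0, 0, 0, 3, 0, 2, 0, 0, 1, 4, 0, 1, 1, 1, 5, 0, 1, 4, 0, 1, 1, 1]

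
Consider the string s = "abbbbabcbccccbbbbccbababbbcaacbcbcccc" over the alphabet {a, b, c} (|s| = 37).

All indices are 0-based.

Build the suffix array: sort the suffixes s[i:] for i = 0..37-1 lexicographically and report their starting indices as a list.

sorted suffixes:
  #0 SA[0]=27  'aacbcbcccc'
  #1 SA[1]=20  'ababbbcaacbcbcccc'
  #2 SA[2]=0  'abbbbabcbccccbbbbccbababbbcaacbcbcccc'
  #3 SA[3]=22  'abbbcaacbcbcccc'
  #4 SA[4]=5  'abcbccccbbbbccbababbbcaacbcbcccc'
  #5 SA[5]=28  'acbcbcccc'
  #6 SA[6]=19  'bababbbcaacbcbcccc'
  #7 SA[7]=21  'babbbcaacbcbcccc'
  #8 SA[8]=4  'babcbccccbbbbccbababbbcaacbcbcccc'
  #9 SA[9]=3  'bbabcbccccbbbbccbababbbcaacbcbcccc'
  #10 SA[10]=2  'bbbabcbccccbbbbccbababbbcaacbcbcccc'
  #11 SA[11]=1  'bbbbabcbccccbbbbccbababbbcaacbcbcccc'
  #12 SA[12]=13  'bbbbccbababbbcaacbcbcccc'
  #13 SA[13]=23  'bbbcaacbcbcccc'
  #14 SA[14]=14  'bbbccbababbbcaacbcbcccc'
  #15 SA[15]=24  'bbcaacbcbcccc'
  #16 SA[16]=15  'bbccbababbbcaacbcbcccc'
  #17 SA[17]=25  'bcaacbcbcccc'
  #18 SA[18]=30  'bcbcccc'
  #19 SA[19]=6  'bcbccccbbbbccbababbbcaacbcbcccc'
  #20 SA[20]=16  'bccbababbbcaacbcbcccc'
  #21 SA[21]=32  'bcccc'
  #22 SA[22]=8  'bccccbbbbccbababbbcaacbcbcccc'
  #23 SA[23]=36  'c'
  #24 SA[24]=26  'caacbcbcccc'
  #25 SA[25]=18  'cbababbbcaacbcbcccc'
  #26 SA[26]=12  'cbbbbccbababbbcaacbcbcccc'
  #27 SA[27]=29  'cbcbcccc'
  #28 SA[28]=31  'cbcccc'
  #29 SA[29]=7  'cbccccbbbbccbababbbcaacbcbcccc'
  #30 SA[30]=35  'cc'
  #31 SA[31]=17  'ccbababbbcaacbcbcccc'
  #32 SA[32]=11  'ccbbbbccbababbbcaacbcbcccc'
  #33 SA[33]=34  'ccc'
  #34 SA[34]=10  'cccbbbbccbababbbcaacbcbcccc'
  #35 SA[35]=33  'cccc'
  #36 SA[36]=9  'ccccbbbbccbababbbcaacbcbcccc'

[27, 20, 0, 22, 5, 28, 19, 21, 4, 3, 2, 1, 13, 23, 14, 24, 15, 25, 30, 6, 16, 32, 8, 36, 26, 18, 12, 29, 31, 7, 35, 17, 11, 34, 10, 33, 9]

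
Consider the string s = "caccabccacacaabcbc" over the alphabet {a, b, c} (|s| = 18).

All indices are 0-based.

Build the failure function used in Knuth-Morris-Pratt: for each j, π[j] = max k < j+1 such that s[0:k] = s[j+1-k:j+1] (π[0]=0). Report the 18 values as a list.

π[0] = 0
j=1 s[j]='a': π[1]=0 (border '')
j=2 s[j]='c': π[2]=1 (border 'c')
j=3 s[j]='c': k: 1→0; π[3]=1 (border 'c')
j=4 s[j]='a': π[4]=2 (border 'ca')
j=5 s[j]='b': k: 2→0; π[5]=0 (border '')
j=6 s[j]='c': π[6]=1 (border 'c')
j=7 s[j]='c': k: 1→0; π[7]=1 (border 'c')
j=8 s[j]='a': π[8]=2 (border 'ca')
j=9 s[j]='c': π[9]=3 (border 'cac')
j=10 s[j]='a': k: 3→1; π[10]=2 (border 'ca')
j=11 s[j]='c': π[11]=3 (border 'cac')
j=12 s[j]='a': k: 3→1; π[12]=2 (border 'ca')
j=13 s[j]='a': k: 2→0; π[13]=0 (border '')
j=14 s[j]='b': π[14]=0 (border '')
j=15 s[j]='c': π[15]=1 (border 'c')
j=16 s[j]='b': k: 1→0; π[16]=0 (border '')
j=17 s[j]='c': π[17]=1 (border 'c')

[0, 0, 1, 1, 2, 0, 1, 1, 2, 3, 2, 3, 2, 0, 0, 1, 0, 1]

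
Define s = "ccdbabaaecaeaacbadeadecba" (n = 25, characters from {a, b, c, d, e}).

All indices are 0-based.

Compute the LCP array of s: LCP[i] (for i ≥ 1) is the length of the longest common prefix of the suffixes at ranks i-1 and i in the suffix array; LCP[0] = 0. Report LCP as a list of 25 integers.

rank | idx | suffix
   0 |  24 | a
   1 |  12 | aacbadeadecba
   2 |   6 | aaecaeaacbadeadecba
   3 |   4 | abaaecaeaacbadeadecba
   4 |  13 | acbadeadecba
   5 |  16 | adeadecba
   6 |  19 | adecba
   7 |  10 | aeaacbadeadecba
   8 |   7 | aecaeaacbadeadecba
   9 |  23 | ba
  10 |   5 | baaecaeaacbadeadecba
  11 |   3 | babaaecaeaacbadeadecba
  12 |  15 | badeadecba
  13 |   9 | caeaacbadeadecba
  14 |  22 | cba
  15 |  14 | cbadeadecba
  16 |   0 | ccdbabaaecaeaacbadeadecba
  17 |   1 | cdbabaaecaeaacbadeadecba
  18 |   2 | dbabaaecaeaacbadeadecba
  19 |  17 | deadecba
  20 |  20 | decba
  21 |  11 | eaacbadeadecba
  22 |  18 | eadecba
  23 |   8 | ecaeaacbadeadecba
  24 |  21 | ecba

SA = [24, 12, 6, 4, 13, 16, 19, 10, 7, 23, 5, 3, 15, 9, 22, 14, 0, 1, 2, 17, 20, 11, 18, 8, 21]
i: (SA[i-1],SA[i]) lcp shared
  1: (24,12) 1 'a'
  2: (12,6) 2 'aa'
  3: (6,4) 1 'a'
  4: (4,13) 1 'a'
  5: (13,16) 1 'a'
  6: (16,19) 3 'ade'
  7: (19,10) 1 'a'
  8: (10,7) 2 'ae'
  9: (7,23) 0 ''
  10: (23,5) 2 'ba'
  11: (5,3) 2 'ba'
  12: (3,15) 2 'ba'
  13: (15,9) 0 ''
  14: (9,22) 1 'c'
  15: (22,14) 3 'cba'
  16: (14,0) 1 'c'
  17: (0,1) 1 'c'
  18: (1,2) 0 ''
  19: (2,17) 1 'd'
  20: (17,20) 2 'de'
  21: (20,11) 0 ''
  22: (11,18) 2 'ea'
  23: (18,8) 1 'e'
  24: (8,21) 2 'ec'

[0, 1, 2, 1, 1, 1, 3, 1, 2, 0, 2, 2, 2, 0, 1, 3, 1, 1, 0, 1, 2, 0, 2, 1, 2]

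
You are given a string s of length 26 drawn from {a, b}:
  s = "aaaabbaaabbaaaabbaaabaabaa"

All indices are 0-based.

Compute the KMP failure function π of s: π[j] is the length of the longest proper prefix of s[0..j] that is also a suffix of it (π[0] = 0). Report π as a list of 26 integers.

π[0] = 0
j=1 s[j]='a': π[1]=1 (border 'a')
j=2 s[j]='a': π[2]=2 (border 'aa')
j=3 s[j]='a': π[3]=3 (border 'aaa')
j=4 s[j]='b': k: 3→2→1→0; π[4]=0 (border '')
j=5 s[j]='b': π[5]=0 (border '')
j=6 s[j]='a': π[6]=1 (border 'a')
j=7 s[j]='a': π[7]=2 (border 'aa')
j=8 s[j]='a': π[8]=3 (border 'aaa')
j=9 s[j]='b': k: 3→2→1→0; π[9]=0 (border '')
j=10 s[j]='b': π[10]=0 (border '')
j=11 s[j]='a': π[11]=1 (border 'a')
j=12 s[j]='a': π[12]=2 (border 'aa')
j=13 s[j]='a': π[13]=3 (border 'aaa')
j=14 s[j]='a': π[14]=4 (border 'aaaa')
j=15 s[j]='b': π[15]=5 (border 'aaaab')
j=16 s[j]='b': π[16]=6 (border 'aaaabb')
j=17 s[j]='a': π[17]=7 (border 'aaaabba')
j=18 s[j]='a': π[18]=8 (border 'aaaabbaa')
j=19 s[j]='a': π[19]=9 (border 'aaaabbaaa')
j=20 s[j]='b': π[20]=10 (border 'aaaabbaaab')
j=21 s[j]='a': k: 10→0; π[21]=1 (border 'a')
j=22 s[j]='a': π[22]=2 (border 'aa')
j=23 s[j]='b': k: 2→1→0; π[23]=0 (border '')
j=24 s[j]='a': π[24]=1 (border 'a')
j=25 s[j]='a': π[25]=2 (border 'aa')

[0, 1, 2, 3, 0, 0, 1, 2, 3, 0, 0, 1, 2, 3, 4, 5, 6, 7, 8, 9, 10, 1, 2, 0, 1, 2]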